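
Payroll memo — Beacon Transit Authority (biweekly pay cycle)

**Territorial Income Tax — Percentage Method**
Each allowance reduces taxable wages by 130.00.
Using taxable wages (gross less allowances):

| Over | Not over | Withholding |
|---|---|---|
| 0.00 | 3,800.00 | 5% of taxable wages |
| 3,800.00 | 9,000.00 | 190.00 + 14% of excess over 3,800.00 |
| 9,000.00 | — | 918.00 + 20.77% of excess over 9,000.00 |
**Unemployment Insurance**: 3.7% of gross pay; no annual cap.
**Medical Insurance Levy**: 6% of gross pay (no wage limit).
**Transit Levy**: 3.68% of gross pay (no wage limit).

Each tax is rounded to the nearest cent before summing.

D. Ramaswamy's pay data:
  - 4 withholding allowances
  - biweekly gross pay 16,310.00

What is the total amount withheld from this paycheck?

4,510.56

Territorial Income Tax: taxable = 16,310.00 − 4×130.00 = 15,790.00
  918.00 + 20.77% × (15,790.00 − 9,000.00) = 918.00 + 20.77% × 6,790.00 = 2,328.28
Unemployment Insurance: 3.7% × 16,310.00 = 603.47
Medical Insurance Levy: 6% × 16,310.00 = 978.60
Transit Levy: 3.68% × 16,310.00 = 600.21
Total: 2,328.28 + 603.47 + 978.60 + 600.21 = 4,510.56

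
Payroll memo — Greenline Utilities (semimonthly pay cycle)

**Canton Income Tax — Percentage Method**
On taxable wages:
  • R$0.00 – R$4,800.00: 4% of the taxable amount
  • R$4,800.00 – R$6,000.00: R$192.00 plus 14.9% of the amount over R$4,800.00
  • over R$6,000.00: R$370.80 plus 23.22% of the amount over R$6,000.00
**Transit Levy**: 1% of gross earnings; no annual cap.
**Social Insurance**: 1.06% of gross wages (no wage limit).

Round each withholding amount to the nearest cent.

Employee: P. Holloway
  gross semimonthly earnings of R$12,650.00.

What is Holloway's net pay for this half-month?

R$10,474.48

Canton Income Tax: taxable = R$12,650.00
  R$370.80 + 23.22% × (R$12,650.00 − R$6,000.00) = R$370.80 + 23.22% × R$6,650.00 = R$1,914.93
Transit Levy: 1% × R$12,650.00 = R$126.50
Social Insurance: 1.06% × R$12,650.00 = R$134.09
Total withheld: R$1,914.93 + R$126.50 + R$134.09 = R$2,175.52
Net pay: R$12,650.00 − R$2,175.52 = R$10,474.48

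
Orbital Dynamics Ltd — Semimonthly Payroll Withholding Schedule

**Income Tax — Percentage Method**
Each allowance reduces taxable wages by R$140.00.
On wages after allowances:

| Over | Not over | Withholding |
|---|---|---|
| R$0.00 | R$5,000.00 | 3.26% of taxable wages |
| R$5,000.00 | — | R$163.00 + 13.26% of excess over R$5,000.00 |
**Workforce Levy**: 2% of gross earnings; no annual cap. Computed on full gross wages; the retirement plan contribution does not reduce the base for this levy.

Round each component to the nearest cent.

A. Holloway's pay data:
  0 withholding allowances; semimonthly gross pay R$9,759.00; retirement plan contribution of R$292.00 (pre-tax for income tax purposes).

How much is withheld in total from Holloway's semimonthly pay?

R$950.50

Income Tax: taxable = R$9,759.00 − R$292.00 = R$9,467.00
  R$163.00 + 13.26% × (R$9,467.00 − R$5,000.00) = R$163.00 + 13.26% × R$4,467.00 = R$755.32
Workforce Levy: 2% × R$9,759.00 = R$195.18
Total: R$755.32 + R$195.18 = R$950.50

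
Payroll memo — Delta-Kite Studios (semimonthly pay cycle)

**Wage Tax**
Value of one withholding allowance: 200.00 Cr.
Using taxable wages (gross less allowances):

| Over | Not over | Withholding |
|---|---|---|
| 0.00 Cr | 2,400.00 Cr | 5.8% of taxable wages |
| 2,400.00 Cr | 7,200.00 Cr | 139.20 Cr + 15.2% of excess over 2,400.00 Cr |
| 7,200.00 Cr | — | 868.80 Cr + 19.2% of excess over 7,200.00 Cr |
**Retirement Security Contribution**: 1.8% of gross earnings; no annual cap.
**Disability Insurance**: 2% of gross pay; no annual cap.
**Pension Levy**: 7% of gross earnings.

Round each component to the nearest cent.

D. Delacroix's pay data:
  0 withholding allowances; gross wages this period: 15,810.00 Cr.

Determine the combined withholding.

Wage Tax: taxable = 15,810.00 Cr
  868.80 Cr + 19.2% × (15,810.00 Cr − 7,200.00 Cr) = 868.80 Cr + 19.2% × 8,610.00 Cr = 2,521.92 Cr
Retirement Security Contribution: 1.8% × 15,810.00 Cr = 284.58 Cr
Disability Insurance: 2% × 15,810.00 Cr = 316.20 Cr
Pension Levy: 7% × 15,810.00 Cr = 1,106.70 Cr
Total: 2,521.92 Cr + 284.58 Cr + 316.20 Cr + 1,106.70 Cr = 4,229.40 Cr

4,229.40 Cr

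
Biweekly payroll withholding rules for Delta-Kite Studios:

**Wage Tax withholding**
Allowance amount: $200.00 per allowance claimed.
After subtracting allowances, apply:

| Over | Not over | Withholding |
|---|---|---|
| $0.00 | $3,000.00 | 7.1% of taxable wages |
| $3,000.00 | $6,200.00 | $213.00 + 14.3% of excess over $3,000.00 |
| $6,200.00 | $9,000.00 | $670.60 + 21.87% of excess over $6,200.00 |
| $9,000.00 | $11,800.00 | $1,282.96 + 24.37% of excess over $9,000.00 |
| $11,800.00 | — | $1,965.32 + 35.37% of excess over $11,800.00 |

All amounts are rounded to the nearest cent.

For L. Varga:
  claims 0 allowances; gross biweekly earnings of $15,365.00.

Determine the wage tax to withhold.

$3,226.26

Wage Tax: taxable = $15,365.00
  $1,965.32 + 35.37% × ($15,365.00 − $11,800.00) = $1,965.32 + 35.37% × $3,565.00 = $3,226.26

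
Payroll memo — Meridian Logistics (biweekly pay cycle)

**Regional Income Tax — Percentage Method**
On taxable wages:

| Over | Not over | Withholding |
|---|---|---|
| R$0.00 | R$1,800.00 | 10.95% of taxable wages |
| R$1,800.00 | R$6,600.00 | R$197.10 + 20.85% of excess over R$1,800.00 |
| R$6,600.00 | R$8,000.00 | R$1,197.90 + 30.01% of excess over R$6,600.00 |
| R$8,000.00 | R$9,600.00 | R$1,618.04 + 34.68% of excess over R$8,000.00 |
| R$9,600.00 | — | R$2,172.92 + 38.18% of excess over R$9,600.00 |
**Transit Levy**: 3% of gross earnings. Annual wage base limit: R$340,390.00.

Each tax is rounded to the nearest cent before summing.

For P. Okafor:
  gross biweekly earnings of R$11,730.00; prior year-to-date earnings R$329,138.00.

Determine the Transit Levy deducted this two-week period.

R$337.56

Transit Levy: cap R$340,390.00 − YTD R$329,138.00 = R$11,252.00 subject; 3% × R$11,252.00 = R$337.56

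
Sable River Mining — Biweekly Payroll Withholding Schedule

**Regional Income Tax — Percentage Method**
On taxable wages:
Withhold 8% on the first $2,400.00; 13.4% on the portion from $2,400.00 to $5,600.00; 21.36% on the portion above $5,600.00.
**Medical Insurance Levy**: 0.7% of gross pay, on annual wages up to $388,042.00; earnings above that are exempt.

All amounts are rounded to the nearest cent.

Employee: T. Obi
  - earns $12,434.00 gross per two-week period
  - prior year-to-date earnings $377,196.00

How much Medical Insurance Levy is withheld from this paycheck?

Medical Insurance Levy: cap $388,042.00 − YTD $377,196.00 = $10,846.00 subject; 0.7% × $10,846.00 = $75.92

$75.92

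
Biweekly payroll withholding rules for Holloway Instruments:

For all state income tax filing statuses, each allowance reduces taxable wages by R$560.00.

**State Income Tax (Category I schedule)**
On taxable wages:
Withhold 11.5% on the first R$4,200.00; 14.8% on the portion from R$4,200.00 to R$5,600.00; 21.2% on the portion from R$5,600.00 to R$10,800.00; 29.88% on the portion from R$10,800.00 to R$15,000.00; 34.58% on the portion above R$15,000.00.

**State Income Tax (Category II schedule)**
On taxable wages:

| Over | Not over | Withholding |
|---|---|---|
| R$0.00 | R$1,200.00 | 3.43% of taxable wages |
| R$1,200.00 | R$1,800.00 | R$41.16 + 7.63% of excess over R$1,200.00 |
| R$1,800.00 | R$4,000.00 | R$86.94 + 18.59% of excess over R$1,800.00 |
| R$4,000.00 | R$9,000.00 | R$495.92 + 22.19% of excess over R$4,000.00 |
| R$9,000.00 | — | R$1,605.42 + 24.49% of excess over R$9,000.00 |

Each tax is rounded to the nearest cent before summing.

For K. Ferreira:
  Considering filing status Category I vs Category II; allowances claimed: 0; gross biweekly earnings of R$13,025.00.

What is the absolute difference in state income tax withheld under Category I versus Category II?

R$133.71

State Income Tax (Category I): taxable = R$13,025.00
  R$1,792.60 + 29.88% × (R$13,025.00 − R$10,800.00) = R$1,792.60 + 29.88% × R$2,225.00 = R$2,457.43
State Income Tax (Category II): taxable = R$13,025.00
  R$1,605.42 + 24.49% × (R$13,025.00 − R$9,000.00) = R$1,605.42 + 24.49% × R$4,025.00 = R$2,591.14
Difference: |R$2,457.43 − R$2,591.14| = R$133.71 (higher under Category II)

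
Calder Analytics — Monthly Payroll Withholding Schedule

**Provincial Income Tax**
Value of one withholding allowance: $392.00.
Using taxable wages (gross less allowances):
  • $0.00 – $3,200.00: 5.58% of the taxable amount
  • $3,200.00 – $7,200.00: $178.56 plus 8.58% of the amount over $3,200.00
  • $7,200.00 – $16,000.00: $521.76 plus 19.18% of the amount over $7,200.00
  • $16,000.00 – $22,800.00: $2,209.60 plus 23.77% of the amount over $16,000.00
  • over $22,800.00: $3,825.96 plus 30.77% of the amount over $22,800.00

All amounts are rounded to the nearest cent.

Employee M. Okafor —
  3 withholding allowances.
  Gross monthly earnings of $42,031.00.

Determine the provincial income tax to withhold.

$9,381.48

Provincial Income Tax: taxable = $42,031.00 − 3×$392.00 = $40,855.00
  $3,825.96 + 30.77% × ($40,855.00 − $22,800.00) = $3,825.96 + 30.77% × $18,055.00 = $9,381.48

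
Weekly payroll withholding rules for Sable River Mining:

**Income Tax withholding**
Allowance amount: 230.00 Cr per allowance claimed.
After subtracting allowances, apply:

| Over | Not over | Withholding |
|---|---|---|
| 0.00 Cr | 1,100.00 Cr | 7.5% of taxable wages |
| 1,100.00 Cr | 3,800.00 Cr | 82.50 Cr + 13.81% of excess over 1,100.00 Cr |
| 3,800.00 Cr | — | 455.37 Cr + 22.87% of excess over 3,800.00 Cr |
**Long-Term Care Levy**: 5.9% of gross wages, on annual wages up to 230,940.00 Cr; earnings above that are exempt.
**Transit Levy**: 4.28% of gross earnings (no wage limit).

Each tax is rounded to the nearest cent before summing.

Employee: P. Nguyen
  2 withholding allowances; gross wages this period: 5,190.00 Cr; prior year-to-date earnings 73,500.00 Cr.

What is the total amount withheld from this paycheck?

1,196.40 Cr

Income Tax: taxable = 5,190.00 Cr − 2×230.00 Cr = 4,730.00 Cr
  455.37 Cr + 22.87% × (4,730.00 Cr − 3,800.00 Cr) = 455.37 Cr + 22.87% × 930.00 Cr = 668.06 Cr
Long-Term Care Levy: 5.9% × 5,190.00 Cr = 306.21 Cr
Transit Levy: 4.28% × 5,190.00 Cr = 222.13 Cr
Total: 668.06 Cr + 306.21 Cr + 222.13 Cr = 1,196.40 Cr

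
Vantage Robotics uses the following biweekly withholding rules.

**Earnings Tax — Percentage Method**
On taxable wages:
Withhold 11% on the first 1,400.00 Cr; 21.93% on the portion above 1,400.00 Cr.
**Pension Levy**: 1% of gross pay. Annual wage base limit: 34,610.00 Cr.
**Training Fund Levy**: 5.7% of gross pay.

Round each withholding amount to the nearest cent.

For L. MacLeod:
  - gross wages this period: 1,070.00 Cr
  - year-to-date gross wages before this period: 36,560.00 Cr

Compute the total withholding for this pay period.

178.69 Cr

Earnings Tax: taxable = 1,070.00 Cr
  11% × 1,070.00 Cr = 117.70 Cr
Pension Levy: YTD 36,560.00 Cr ≥ cap 34,610.00 Cr → 0.00 Cr
Training Fund Levy: 5.7% × 1,070.00 Cr = 60.99 Cr
Total: 117.70 Cr + 0.00 Cr + 60.99 Cr = 178.69 Cr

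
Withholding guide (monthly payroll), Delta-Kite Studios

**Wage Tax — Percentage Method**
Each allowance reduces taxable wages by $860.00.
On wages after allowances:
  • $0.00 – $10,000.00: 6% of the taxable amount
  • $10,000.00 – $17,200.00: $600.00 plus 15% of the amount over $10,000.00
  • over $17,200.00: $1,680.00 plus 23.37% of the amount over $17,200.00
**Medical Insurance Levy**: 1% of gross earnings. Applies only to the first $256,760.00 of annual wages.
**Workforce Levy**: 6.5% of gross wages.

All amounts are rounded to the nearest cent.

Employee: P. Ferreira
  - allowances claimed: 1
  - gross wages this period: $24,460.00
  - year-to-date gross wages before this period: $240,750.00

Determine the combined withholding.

Wage Tax: taxable = $24,460.00 − 1×$860.00 = $23,600.00
  $1,680.00 + 23.37% × ($23,600.00 − $17,200.00) = $1,680.00 + 23.37% × $6,400.00 = $3,175.68
Medical Insurance Levy: cap $256,760.00 − YTD $240,750.00 = $16,010.00 subject; 1% × $16,010.00 = $160.10
Workforce Levy: 6.5% × $24,460.00 = $1,589.90
Total: $3,175.68 + $160.10 + $1,589.90 = $4,925.68

$4,925.68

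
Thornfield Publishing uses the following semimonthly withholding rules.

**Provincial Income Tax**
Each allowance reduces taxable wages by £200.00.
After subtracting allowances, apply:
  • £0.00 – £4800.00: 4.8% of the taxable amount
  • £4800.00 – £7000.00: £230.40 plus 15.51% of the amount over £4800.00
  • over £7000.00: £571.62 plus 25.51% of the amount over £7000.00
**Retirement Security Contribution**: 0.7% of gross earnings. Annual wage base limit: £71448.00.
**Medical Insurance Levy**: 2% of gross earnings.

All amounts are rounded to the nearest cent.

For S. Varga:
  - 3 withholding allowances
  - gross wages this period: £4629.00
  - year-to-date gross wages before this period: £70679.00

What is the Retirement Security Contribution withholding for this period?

Retirement Security Contribution: cap £71448.00 − YTD £70679.00 = £769.00 subject; 0.7% × £769.00 = £5.38

£5.38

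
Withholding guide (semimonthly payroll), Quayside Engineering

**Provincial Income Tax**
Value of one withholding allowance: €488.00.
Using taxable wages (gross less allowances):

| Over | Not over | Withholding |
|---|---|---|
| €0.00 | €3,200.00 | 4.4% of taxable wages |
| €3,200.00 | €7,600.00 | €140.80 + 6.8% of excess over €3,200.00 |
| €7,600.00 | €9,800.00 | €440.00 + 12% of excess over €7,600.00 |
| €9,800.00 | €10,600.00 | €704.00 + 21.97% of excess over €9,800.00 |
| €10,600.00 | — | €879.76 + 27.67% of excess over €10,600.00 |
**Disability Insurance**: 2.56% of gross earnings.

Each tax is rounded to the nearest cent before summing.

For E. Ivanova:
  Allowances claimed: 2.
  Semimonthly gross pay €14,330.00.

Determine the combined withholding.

Provincial Income Tax: taxable = €14,330.00 − 2×€488.00 = €13,354.00
  €879.76 + 27.67% × (€13,354.00 − €10,600.00) = €879.76 + 27.67% × €2,754.00 = €1,641.79
Disability Insurance: 2.56% × €14,330.00 = €366.85
Total: €1,641.79 + €366.85 = €2,008.64

€2,008.64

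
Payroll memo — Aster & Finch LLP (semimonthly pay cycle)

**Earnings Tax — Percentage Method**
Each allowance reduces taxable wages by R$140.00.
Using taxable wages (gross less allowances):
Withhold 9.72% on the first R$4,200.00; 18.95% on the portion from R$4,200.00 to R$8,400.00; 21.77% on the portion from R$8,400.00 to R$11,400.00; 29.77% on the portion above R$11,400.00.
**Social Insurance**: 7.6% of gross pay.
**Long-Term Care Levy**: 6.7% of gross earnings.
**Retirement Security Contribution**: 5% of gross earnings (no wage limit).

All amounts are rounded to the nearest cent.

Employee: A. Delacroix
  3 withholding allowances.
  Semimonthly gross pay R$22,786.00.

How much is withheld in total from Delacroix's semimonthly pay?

R$9,519.52

Earnings Tax: taxable = R$22,786.00 − 3×R$140.00 = R$22,366.00
  R$1,857.24 + 29.77% × (R$22,366.00 − R$11,400.00) = R$1,857.24 + 29.77% × R$10,966.00 = R$5,121.82
Social Insurance: 7.6% × R$22,786.00 = R$1,731.74
Long-Term Care Levy: 6.7% × R$22,786.00 = R$1,526.66
Retirement Security Contribution: 5% × R$22,786.00 = R$1,139.30
Total: R$5,121.82 + R$1,731.74 + R$1,526.66 + R$1,139.30 = R$9,519.52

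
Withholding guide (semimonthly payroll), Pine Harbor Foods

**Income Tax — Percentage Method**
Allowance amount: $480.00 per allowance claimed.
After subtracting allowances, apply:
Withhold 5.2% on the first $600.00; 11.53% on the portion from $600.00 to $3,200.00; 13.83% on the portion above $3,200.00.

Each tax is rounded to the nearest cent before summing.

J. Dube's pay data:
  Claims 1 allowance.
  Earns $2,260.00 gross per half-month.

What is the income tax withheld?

Income Tax: taxable = $2,260.00 − 1×$480.00 = $1,780.00
  $31.20 + 11.53% × ($1,780.00 − $600.00) = $31.20 + 11.53% × $1,180.00 = $167.25

$167.25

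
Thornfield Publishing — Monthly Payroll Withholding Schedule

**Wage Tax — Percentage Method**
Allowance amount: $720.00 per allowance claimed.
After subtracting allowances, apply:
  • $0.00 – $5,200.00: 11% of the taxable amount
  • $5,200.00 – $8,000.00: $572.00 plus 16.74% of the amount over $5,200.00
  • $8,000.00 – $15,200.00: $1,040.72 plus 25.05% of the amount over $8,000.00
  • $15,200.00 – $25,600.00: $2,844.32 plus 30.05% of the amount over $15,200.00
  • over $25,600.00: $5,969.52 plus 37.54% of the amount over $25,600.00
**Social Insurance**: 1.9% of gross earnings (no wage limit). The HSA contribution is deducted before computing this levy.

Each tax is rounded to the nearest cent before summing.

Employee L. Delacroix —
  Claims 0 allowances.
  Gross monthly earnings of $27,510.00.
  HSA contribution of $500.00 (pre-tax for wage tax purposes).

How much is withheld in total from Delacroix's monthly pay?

Wage Tax: taxable = $27,510.00 − $500.00 = $27,010.00
  $5,969.52 + 37.54% × ($27,010.00 − $25,600.00) = $5,969.52 + 37.54% × $1,410.00 = $6,498.83
Social Insurance: 1.9% × $27,010.00 = $513.19
Total: $6,498.83 + $513.19 = $7,012.02

$7,012.02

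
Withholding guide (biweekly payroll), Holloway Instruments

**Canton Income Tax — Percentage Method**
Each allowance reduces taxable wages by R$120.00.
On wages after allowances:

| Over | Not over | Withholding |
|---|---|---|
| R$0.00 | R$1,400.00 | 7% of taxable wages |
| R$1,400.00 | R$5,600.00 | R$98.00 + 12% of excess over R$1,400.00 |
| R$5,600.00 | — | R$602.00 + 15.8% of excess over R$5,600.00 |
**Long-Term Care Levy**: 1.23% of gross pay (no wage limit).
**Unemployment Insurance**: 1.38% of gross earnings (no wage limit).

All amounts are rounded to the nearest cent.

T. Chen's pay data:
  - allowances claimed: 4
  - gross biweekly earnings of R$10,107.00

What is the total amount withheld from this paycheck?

R$1,502.07

Canton Income Tax: taxable = R$10,107.00 − 4×R$120.00 = R$9,627.00
  R$602.00 + 15.8% × (R$9,627.00 − R$5,600.00) = R$602.00 + 15.8% × R$4,027.00 = R$1,238.27
Long-Term Care Levy: 1.23% × R$10,107.00 = R$124.32
Unemployment Insurance: 1.38% × R$10,107.00 = R$139.48
Total: R$1,238.27 + R$124.32 + R$139.48 = R$1,502.07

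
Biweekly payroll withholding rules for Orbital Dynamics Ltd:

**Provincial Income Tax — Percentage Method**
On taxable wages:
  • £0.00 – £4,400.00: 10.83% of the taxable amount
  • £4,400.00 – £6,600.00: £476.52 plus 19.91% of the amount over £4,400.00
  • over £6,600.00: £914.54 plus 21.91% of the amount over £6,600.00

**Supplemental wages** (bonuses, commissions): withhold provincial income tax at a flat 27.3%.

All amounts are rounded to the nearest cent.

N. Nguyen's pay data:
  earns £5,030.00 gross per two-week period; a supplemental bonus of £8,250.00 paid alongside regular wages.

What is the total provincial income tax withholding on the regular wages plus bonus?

Provincial Income Tax: taxable = £5,030.00
  £476.52 + 19.91% × (£5,030.00 − £4,400.00) = £476.52 + 19.91% × £630.00 = £601.95
Supplemental (27.3% flat on bonus): 27.3% × £8,250.00 = £2,252.25
Total provincial income tax: £601.95 + £2,252.25 = £2,854.20

£2,854.20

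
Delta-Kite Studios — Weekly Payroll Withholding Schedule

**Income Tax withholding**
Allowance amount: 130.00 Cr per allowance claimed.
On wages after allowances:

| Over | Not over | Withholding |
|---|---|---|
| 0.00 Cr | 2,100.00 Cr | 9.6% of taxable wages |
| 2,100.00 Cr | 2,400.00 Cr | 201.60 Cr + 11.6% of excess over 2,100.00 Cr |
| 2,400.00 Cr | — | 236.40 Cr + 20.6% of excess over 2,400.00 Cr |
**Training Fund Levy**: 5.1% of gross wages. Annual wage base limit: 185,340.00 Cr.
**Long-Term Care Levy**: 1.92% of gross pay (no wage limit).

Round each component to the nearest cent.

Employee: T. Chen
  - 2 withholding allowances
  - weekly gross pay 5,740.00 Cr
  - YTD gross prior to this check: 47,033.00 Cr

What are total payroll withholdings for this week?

Income Tax: taxable = 5,740.00 Cr − 2×130.00 Cr = 5,480.00 Cr
  236.40 Cr + 20.6% × (5,480.00 Cr − 2,400.00 Cr) = 236.40 Cr + 20.6% × 3,080.00 Cr = 870.88 Cr
Training Fund Levy: 5.1% × 5,740.00 Cr = 292.74 Cr
Long-Term Care Levy: 1.92% × 5,740.00 Cr = 110.21 Cr
Total: 870.88 Cr + 292.74 Cr + 110.21 Cr = 1,273.83 Cr

1,273.83 Cr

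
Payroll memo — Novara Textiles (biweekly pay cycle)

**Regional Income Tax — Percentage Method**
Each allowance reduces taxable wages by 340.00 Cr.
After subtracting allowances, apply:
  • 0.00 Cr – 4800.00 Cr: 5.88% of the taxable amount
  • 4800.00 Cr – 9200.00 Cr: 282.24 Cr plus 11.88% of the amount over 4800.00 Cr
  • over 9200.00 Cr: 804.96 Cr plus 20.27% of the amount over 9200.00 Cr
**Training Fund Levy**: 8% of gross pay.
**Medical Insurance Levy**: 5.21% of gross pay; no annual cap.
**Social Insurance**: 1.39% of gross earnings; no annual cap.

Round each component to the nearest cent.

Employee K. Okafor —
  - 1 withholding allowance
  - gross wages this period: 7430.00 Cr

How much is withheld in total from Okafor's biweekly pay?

1639.07 Cr

Regional Income Tax: taxable = 7430.00 Cr − 1×340.00 Cr = 7090.00 Cr
  282.24 Cr + 11.88% × (7090.00 Cr − 4800.00 Cr) = 282.24 Cr + 11.88% × 2290.00 Cr = 554.29 Cr
Training Fund Levy: 8% × 7430.00 Cr = 594.40 Cr
Medical Insurance Levy: 5.21% × 7430.00 Cr = 387.10 Cr
Social Insurance: 1.39% × 7430.00 Cr = 103.28 Cr
Total: 554.29 Cr + 594.40 Cr + 387.10 Cr + 103.28 Cr = 1639.07 Cr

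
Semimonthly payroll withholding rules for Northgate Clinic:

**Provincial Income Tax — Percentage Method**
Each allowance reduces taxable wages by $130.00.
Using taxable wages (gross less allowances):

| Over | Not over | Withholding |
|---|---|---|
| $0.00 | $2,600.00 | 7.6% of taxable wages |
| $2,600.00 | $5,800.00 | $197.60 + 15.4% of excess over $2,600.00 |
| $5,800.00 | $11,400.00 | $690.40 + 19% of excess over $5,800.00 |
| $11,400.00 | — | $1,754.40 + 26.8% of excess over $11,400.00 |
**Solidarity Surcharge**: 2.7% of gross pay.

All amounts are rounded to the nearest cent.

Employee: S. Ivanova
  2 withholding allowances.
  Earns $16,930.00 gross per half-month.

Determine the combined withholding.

$3,623.87

Provincial Income Tax: taxable = $16,930.00 − 2×$130.00 = $16,670.00
  $1,754.40 + 26.8% × ($16,670.00 − $11,400.00) = $1,754.40 + 26.8% × $5,270.00 = $3,166.76
Solidarity Surcharge: 2.7% × $16,930.00 = $457.11
Total: $3,166.76 + $457.11 = $3,623.87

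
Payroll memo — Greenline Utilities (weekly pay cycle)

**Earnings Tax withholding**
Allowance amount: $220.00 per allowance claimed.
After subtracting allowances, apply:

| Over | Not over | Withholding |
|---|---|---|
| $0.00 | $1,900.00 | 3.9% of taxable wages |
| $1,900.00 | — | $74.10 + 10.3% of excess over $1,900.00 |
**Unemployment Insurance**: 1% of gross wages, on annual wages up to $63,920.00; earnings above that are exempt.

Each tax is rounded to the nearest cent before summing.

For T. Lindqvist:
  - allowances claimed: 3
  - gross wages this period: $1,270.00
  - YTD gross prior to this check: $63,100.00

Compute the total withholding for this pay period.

$31.99

Earnings Tax: taxable = $1,270.00 − 3×$220.00 = $610.00
  3.9% × $610.00 = $23.79
Unemployment Insurance: cap $63,920.00 − YTD $63,100.00 = $820.00 subject; 1% × $820.00 = $8.20
Total: $23.79 + $8.20 = $31.99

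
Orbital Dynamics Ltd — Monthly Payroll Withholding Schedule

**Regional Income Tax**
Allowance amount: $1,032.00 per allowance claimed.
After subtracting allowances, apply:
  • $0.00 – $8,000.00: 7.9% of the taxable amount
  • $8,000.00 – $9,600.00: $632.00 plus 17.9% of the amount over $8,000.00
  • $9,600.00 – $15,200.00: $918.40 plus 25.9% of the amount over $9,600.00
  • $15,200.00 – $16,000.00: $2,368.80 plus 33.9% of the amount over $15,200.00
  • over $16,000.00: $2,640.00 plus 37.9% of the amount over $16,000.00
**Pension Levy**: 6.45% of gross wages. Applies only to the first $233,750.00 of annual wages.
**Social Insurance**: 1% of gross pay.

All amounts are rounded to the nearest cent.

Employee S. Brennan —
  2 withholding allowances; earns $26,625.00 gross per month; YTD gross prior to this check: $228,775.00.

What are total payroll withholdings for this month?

$6,471.76

Regional Income Tax: taxable = $26,625.00 − 2×$1,032.00 = $24,561.00
  $2,640.00 + 37.9% × ($24,561.00 − $16,000.00) = $2,640.00 + 37.9% × $8,561.00 = $5,884.62
Pension Levy: cap $233,750.00 − YTD $228,775.00 = $4,975.00 subject; 6.45% × $4,975.00 = $320.89
Social Insurance: 1% × $26,625.00 = $266.25
Total: $5,884.62 + $320.89 + $266.25 = $6,471.76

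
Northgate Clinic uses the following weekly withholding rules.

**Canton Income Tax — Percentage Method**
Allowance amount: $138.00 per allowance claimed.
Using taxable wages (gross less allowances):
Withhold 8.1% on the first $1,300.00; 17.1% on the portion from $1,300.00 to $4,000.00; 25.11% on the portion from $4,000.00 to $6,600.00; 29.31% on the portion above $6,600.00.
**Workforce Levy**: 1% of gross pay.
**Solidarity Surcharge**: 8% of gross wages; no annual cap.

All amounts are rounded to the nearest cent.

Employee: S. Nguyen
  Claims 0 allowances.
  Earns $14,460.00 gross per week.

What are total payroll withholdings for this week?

Canton Income Tax: taxable = $14,460.00
  $1,219.86 + 29.31% × ($14,460.00 − $6,600.00) = $1,219.86 + 29.31% × $7,860.00 = $3,523.63
Workforce Levy: 1% × $14,460.00 = $144.60
Solidarity Surcharge: 8% × $14,460.00 = $1,156.80
Total: $3,523.63 + $144.60 + $1,156.80 = $4,825.03

$4,825.03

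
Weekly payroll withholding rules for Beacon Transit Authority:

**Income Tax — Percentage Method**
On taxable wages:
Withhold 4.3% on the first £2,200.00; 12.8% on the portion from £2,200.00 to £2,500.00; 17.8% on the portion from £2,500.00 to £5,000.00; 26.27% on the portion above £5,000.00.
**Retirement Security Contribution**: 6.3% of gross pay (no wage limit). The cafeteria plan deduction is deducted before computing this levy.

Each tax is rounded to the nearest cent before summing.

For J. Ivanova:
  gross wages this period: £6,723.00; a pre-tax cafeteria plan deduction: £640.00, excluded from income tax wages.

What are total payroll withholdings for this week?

Income Tax: taxable = £6,723.00 − £640.00 = £6,083.00
  £578.00 + 26.27% × (£6,083.00 − £5,000.00) = £578.00 + 26.27% × £1,083.00 = £862.50
Retirement Security Contribution: 6.3% × £6,083.00 = £383.23
Total: £862.50 + £383.23 = £1,245.73

£1,245.73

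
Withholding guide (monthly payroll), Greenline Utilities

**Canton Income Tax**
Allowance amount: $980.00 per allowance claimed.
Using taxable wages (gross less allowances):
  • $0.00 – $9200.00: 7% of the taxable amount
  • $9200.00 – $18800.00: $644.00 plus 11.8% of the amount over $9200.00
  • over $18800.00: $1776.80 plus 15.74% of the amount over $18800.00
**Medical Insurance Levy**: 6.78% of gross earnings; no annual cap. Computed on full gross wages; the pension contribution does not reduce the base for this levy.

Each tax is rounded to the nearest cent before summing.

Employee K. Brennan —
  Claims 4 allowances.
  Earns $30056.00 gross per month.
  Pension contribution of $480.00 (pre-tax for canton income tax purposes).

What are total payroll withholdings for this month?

$4893.73

Canton Income Tax: taxable = $30056.00 − $480.00 − 4×$980.00 = $25656.00
  $1776.80 + 15.74% × ($25656.00 − $18800.00) = $1776.80 + 15.74% × $6856.00 = $2855.93
Medical Insurance Levy: 6.78% × $30056.00 = $2037.80
Total: $2855.93 + $2037.80 = $4893.73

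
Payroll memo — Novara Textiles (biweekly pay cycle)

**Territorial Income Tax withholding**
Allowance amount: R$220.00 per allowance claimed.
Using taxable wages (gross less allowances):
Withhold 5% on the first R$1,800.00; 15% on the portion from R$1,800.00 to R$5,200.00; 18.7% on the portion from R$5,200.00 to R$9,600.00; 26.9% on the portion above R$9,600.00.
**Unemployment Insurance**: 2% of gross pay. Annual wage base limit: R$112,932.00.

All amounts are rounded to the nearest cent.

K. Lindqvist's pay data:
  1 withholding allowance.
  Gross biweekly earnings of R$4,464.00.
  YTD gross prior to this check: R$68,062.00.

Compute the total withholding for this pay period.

R$545.88

Territorial Income Tax: taxable = R$4,464.00 − 1×R$220.00 = R$4,244.00
  R$90.00 + 15% × (R$4,244.00 − R$1,800.00) = R$90.00 + 15% × R$2,444.00 = R$456.60
Unemployment Insurance: 2% × R$4,464.00 = R$89.28
Total: R$456.60 + R$89.28 = R$545.88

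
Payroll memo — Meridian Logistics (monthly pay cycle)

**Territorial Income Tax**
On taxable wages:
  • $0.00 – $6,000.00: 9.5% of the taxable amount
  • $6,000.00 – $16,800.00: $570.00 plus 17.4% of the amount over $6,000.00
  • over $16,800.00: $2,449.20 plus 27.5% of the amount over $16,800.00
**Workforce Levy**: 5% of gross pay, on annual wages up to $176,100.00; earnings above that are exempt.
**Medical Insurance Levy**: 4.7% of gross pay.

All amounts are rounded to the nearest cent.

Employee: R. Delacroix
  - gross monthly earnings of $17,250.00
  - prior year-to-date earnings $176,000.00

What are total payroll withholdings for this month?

$3,388.70

Territorial Income Tax: taxable = $17,250.00
  $2,449.20 + 27.5% × ($17,250.00 − $16,800.00) = $2,449.20 + 27.5% × $450.00 = $2,572.95
Workforce Levy: cap $176,100.00 − YTD $176,000.00 = $100.00 subject; 5% × $100.00 = $5.00
Medical Insurance Levy: 4.7% × $17,250.00 = $810.75
Total: $2,572.95 + $5.00 + $810.75 = $3,388.70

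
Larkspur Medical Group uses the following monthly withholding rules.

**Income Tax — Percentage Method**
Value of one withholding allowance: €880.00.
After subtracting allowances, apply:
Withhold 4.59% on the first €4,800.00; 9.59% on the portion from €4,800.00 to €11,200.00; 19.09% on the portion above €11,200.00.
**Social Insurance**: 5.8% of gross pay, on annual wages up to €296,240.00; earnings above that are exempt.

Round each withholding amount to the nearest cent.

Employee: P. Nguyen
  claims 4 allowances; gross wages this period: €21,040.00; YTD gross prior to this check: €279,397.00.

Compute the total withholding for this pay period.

€3,017.46

Income Tax: taxable = €21,040.00 − 4×€880.00 = €17,520.00
  €834.08 + 19.09% × (€17,520.00 − €11,200.00) = €834.08 + 19.09% × €6,320.00 = €2,040.57
Social Insurance: cap €296,240.00 − YTD €279,397.00 = €16,843.00 subject; 5.8% × €16,843.00 = €976.89
Total: €2,040.57 + €976.89 = €3,017.46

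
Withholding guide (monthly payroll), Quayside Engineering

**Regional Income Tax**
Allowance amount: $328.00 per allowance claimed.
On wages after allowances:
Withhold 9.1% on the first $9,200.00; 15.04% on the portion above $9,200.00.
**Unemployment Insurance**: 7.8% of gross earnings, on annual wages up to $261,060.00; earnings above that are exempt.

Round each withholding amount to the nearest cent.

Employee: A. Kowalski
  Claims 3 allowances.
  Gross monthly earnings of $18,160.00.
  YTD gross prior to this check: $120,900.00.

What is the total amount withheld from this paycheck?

$3,453.27

Regional Income Tax: taxable = $18,160.00 − 3×$328.00 = $17,176.00
  $837.20 + 15.04% × ($17,176.00 − $9,200.00) = $837.20 + 15.04% × $7,976.00 = $2,036.79
Unemployment Insurance: 7.8% × $18,160.00 = $1,416.48
Total: $2,036.79 + $1,416.48 = $3,453.27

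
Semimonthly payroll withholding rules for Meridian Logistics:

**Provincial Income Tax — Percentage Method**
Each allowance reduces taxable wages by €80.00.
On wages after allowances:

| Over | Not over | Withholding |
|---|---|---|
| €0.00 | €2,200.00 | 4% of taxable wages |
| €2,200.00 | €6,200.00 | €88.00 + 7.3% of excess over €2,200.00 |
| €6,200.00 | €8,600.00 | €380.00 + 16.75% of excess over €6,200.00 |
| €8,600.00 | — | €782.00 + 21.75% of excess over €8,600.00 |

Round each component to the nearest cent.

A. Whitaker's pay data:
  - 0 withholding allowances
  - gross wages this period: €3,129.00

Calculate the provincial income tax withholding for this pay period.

Provincial Income Tax: taxable = €3,129.00
  €88.00 + 7.3% × (€3,129.00 − €2,200.00) = €88.00 + 7.3% × €929.00 = €155.82

€155.82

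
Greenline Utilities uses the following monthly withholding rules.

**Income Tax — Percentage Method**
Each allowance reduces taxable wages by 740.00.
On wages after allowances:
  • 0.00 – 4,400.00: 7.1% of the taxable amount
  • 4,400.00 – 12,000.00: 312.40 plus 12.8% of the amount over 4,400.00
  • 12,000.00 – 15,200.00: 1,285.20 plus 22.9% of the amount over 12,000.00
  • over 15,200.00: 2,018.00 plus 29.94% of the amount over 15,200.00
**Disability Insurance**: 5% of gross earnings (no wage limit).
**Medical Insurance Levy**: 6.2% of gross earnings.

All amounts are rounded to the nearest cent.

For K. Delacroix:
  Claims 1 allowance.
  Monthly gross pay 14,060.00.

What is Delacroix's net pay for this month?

Income Tax: taxable = 14,060.00 − 1×740.00 = 13,320.00
  1,285.20 + 22.9% × (13,320.00 − 12,000.00) = 1,285.20 + 22.9% × 1,320.00 = 1,587.48
Disability Insurance: 5% × 14,060.00 = 703.00
Medical Insurance Levy: 6.2% × 14,060.00 = 871.72
Total withheld: 1,587.48 + 703.00 + 871.72 = 3,162.20
Net pay: 14,060.00 − 3,162.20 = 10,897.80

10,897.80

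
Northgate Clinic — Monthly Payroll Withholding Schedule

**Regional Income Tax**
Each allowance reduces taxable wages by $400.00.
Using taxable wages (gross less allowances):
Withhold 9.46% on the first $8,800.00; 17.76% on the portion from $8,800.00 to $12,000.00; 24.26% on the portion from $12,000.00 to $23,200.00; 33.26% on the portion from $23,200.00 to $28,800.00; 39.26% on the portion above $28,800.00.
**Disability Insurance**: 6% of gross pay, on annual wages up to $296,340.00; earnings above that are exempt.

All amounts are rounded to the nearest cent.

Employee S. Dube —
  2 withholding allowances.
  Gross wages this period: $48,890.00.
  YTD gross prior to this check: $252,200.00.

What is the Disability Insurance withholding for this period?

$2,648.40

Disability Insurance: cap $296,340.00 − YTD $252,200.00 = $44,140.00 subject; 6% × $44,140.00 = $2,648.40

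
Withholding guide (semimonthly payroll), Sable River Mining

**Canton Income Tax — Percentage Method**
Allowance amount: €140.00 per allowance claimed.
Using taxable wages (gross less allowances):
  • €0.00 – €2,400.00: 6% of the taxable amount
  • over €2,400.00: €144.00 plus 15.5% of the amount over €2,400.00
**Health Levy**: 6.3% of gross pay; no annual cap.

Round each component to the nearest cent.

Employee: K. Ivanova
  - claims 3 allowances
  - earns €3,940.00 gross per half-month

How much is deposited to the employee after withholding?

€3,374.18

Canton Income Tax: taxable = €3,940.00 − 3×€140.00 = €3,520.00
  €144.00 + 15.5% × (€3,520.00 − €2,400.00) = €144.00 + 15.5% × €1,120.00 = €317.60
Health Levy: 6.3% × €3,940.00 = €248.22
Total withheld: €317.60 + €248.22 = €565.82
Net pay: €3,940.00 − €565.82 = €3,374.18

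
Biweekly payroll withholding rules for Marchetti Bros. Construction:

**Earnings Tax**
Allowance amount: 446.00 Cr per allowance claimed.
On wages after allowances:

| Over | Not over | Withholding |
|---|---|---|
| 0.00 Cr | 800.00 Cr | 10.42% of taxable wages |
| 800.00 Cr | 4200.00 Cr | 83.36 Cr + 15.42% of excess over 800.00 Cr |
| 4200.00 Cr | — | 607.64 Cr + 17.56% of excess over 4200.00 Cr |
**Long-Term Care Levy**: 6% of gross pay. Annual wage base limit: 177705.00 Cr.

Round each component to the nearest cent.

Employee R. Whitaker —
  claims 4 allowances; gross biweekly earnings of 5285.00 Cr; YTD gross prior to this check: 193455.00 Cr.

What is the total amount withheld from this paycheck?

Earnings Tax: taxable = 5285.00 Cr − 4×446.00 Cr = 3501.00 Cr
  83.36 Cr + 15.42% × (3501.00 Cr − 800.00 Cr) = 83.36 Cr + 15.42% × 2701.00 Cr = 499.85 Cr
Long-Term Care Levy: YTD 193455.00 Cr ≥ cap 177705.00 Cr → 0.00 Cr
Total: 499.85 Cr + 0.00 Cr = 499.85 Cr

499.85 Cr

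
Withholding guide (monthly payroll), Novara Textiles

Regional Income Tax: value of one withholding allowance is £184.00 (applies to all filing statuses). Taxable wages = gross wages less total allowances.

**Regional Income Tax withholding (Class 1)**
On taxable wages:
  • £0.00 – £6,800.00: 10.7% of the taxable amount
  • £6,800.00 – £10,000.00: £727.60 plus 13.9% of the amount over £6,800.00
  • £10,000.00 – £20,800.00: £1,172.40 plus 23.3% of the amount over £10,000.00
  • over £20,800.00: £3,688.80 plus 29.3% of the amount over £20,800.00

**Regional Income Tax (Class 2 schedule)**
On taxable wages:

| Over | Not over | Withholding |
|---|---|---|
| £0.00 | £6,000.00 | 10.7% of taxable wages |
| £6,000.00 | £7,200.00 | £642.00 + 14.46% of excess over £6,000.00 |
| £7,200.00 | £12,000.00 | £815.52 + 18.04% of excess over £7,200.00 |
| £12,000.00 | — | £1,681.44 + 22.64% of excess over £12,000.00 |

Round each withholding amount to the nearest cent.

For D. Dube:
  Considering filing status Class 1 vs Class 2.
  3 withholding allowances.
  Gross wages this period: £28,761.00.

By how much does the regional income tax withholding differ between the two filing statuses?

Regional Income Tax (Class 1): taxable = £28,761.00 − 3×£184.00 = £28,209.00
  £3,688.80 + 29.3% × (£28,209.00 − £20,800.00) = £3,688.80 + 29.3% × £7,409.00 = £5,859.64
Regional Income Tax (Class 2): taxable = £28,761.00 − 3×£184.00 = £28,209.00
  £1,681.44 + 22.64% × (£28,209.00 − £12,000.00) = £1,681.44 + 22.64% × £16,209.00 = £5,351.16
Difference: |£5,859.64 − £5,351.16| = £508.48 (higher under Class 1)

£508.48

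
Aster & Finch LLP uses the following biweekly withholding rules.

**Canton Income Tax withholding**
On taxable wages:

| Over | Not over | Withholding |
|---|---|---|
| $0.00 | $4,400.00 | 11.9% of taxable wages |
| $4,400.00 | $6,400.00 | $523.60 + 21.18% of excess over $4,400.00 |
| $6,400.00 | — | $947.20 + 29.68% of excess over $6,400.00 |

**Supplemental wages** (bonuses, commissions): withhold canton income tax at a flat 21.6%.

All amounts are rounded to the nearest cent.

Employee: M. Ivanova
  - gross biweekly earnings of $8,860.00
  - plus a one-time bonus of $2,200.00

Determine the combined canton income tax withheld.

$2,152.53

Canton Income Tax: taxable = $8,860.00
  $947.20 + 29.68% × ($8,860.00 − $6,400.00) = $947.20 + 29.68% × $2,460.00 = $1,677.33
Supplemental (21.6% flat on bonus): 21.6% × $2,200.00 = $475.20
Total canton income tax: $1,677.33 + $475.20 = $2,152.53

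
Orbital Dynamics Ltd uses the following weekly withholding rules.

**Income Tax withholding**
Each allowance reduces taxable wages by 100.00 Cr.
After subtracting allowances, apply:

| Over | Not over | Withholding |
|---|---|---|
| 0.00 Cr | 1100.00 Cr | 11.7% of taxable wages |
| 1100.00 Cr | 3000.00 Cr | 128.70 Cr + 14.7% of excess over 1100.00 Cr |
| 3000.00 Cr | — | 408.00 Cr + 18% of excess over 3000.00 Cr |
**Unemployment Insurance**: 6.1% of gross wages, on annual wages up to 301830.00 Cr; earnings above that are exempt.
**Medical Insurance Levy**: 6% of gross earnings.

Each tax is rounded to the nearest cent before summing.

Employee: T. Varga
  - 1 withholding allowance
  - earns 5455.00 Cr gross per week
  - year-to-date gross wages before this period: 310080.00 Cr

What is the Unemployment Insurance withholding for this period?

0.00 Cr

Unemployment Insurance: YTD 310080.00 Cr ≥ cap 301830.00 Cr → 0.00 Cr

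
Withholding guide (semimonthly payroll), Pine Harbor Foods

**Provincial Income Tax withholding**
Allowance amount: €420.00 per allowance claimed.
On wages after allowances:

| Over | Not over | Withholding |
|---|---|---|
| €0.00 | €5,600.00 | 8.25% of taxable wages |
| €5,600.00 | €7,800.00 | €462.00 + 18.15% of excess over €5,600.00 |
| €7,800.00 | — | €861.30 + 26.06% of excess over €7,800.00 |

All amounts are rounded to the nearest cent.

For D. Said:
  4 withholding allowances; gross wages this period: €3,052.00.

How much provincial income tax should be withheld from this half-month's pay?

€113.19

Provincial Income Tax: taxable = €3,052.00 − 4×€420.00 = €1,372.00
  8.25% × €1,372.00 = €113.19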